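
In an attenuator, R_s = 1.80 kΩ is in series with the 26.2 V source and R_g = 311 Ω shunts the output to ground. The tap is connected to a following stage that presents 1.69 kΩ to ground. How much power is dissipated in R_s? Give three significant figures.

P ≈ 290 mW

Total resistance from the source is R_s + (R_g‖R_L) = 2063 Ω, so I = 26.2/2063 Ω = 12.70 mA.
P = I²·R_s = (12.70 mA)² × 1.80 kΩ = 290 mW.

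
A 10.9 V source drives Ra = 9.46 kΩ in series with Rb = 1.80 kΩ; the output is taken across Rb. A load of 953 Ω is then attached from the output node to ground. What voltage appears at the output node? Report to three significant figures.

V_out ≈ 0.674 V

The load sits in parallel with Rb: Rb‖R_L = (1800 × 953) / (1800 + 953) = 623.1 Ω.
V_out = 10.9 × 623.1 / (9460 + 623.1) = 10.9 × 623.1/10080 = 0.674 V.
(Unloaded it would have been 1.74 V.)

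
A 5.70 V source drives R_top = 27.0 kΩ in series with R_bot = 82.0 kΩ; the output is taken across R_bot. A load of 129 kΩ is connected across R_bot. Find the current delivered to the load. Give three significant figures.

I_L ≈ 0.0287 mA

R_bot‖R_L = 50.13 kΩ; V_out = 5.70 × 50.13/77.13 = 3.705 V.
I_L = V_out / R_L = 3.705 / 129 kΩ = 0.0287 mA.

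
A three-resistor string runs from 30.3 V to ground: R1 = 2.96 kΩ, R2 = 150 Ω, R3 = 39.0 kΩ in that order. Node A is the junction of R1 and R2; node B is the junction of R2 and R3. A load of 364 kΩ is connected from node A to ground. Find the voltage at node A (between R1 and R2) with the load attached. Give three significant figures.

Below node A the series string R2+R3 = 39150 Ω sits in parallel with the 364000 Ω load: 35350 Ω.
V_A = 30.3 × 35350/(2960 + 35350) = 28.0 V.

V ≈ 28.0 V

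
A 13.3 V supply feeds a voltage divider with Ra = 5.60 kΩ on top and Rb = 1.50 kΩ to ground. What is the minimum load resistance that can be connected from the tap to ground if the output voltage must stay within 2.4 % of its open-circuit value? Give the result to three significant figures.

R_L(min) ≈ 48.1 kΩ

Output resistance R_th = Ra‖Rb = (5.60 × 1.50)/7.100 = 1.183 kΩ.
The fractional drop is R_th/(R_th + R_L); requiring this ≤ 0.0240 gives R_L ≥ R_th(1/0.0240 − 1) = 1.183 × 40.67 = 48.1 kΩ.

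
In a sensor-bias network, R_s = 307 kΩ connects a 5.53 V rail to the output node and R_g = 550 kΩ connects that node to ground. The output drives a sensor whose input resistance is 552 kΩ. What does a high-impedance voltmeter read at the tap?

The load sits in parallel with R_g: R_g‖R_L = (550 × 552) / (550 + 552) = 275.5 kΩ.
V_out = 5.53 × 275.5 / (307 + 275.5) = 5.53 × 275.5/582.5 = 2.62 V.
(Unloaded it would have been 3.55 V.)

V_out ≈ 2.62 V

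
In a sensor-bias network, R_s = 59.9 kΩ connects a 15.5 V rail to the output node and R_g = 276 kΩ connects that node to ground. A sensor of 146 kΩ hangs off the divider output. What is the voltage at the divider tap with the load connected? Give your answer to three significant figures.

V_out ≈ 9.52 V

The load sits in parallel with R_g: R_g‖R_L = (276 × 146) / (276 + 146) = 95.49 kΩ.
V_out = 15.5 × 95.49 / (59.9 + 95.49) = 15.5 × 95.49/155.4 = 9.52 V.
(Unloaded it would have been 12.7 V.)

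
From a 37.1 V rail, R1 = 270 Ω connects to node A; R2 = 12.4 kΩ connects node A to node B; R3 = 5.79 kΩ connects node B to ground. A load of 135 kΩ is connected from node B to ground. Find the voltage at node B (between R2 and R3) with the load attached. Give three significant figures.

V ≈ 11.3 V

At node B, R3 is in parallel with the load: R3‖R_L = 5552 Ω.
Below node A the resistance is R2 + (R3‖R_L) = 17950 Ω, so V_A = 37.1 × 17950/18220 = 36.55 V.
Then V_B = V_A × (R3‖R_L)/(R2 + R3‖R_L) = 36.55 × 5552/17950 = 11.3 V.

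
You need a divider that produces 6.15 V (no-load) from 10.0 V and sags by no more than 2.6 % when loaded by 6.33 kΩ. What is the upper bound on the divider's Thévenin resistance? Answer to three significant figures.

R_th ≤ 169 Ω

Loading drop = R_th/(R_th + R_L) ≤ 0.0260, so R_th ≤ R_L · ε/(1−ε) = 6.33 kΩ × 0.0260/0.9740 = 169 Ω.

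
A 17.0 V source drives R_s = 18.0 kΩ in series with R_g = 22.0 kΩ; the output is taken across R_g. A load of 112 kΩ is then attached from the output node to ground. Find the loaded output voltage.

The load sits in parallel with R_g: R_g‖R_L = (22.0 × 112) / (22.0 + 112) = 18.39 kΩ.
V_out = 17.0 × 18.39 / (18.0 + 18.39) = 17.0 × 18.39/36.39 = 8.59 V.

V_out ≈ 8.59 V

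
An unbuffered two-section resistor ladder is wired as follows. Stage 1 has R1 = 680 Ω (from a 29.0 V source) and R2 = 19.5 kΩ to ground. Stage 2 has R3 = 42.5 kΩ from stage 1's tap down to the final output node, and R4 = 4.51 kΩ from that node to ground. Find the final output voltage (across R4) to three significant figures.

V_out ≈ 2.65 V

Stage 2 presents R3+R4 = 47010 Ω as a load on stage 1's tap.
Stage 1's lower leg becomes R2‖(R3+R4) = 13780 Ω, so V_mid = 29.0 × 13780/14460 = 27.64 V.
Stage 2 is itself unloaded: V_out = V_mid × R4/(R3+R4) = 27.64 × 4510/47010 = 2.65 V.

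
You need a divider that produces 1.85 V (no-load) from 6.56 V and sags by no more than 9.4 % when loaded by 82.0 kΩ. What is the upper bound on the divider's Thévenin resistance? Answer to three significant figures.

Loading drop = R_th/(R_th + R_L) ≤ 0.0940, so R_th ≤ R_L · ε/(1−ε) = 82.0 kΩ × 0.0940/0.9060 = 8.51 kΩ.

R_th ≤ 8.51 kΩ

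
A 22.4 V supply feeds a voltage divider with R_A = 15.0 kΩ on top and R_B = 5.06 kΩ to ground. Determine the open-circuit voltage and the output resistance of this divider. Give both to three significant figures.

V_th is the open-circuit tap voltage: 22.4 × 5.06/(15.0 + 5.06) = 5.65 V.
With the supply zeroed, R_A and R_B appear in parallel from the tap: R_th = R_A‖R_B = (15.0 × 5.06)/20.06 = 3.78 kΩ.

V_th = 5.65 V, R_th = 3.78 kΩ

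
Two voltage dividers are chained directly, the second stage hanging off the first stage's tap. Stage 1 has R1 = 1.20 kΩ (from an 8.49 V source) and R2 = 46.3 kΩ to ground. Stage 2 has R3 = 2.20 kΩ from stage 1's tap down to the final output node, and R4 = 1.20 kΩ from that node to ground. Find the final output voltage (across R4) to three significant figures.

V_out ≈ 2.17 V

Stage 2 presents R3+R4 = 3.400 kΩ as a load on stage 1's tap.
Stage 1's lower leg becomes R2‖(R3+R4) = 3.167 kΩ, so V_mid = 8.49 × 3.167/4.367 = 6.157 V.
Stage 2 is itself unloaded: V_out = V_mid × R4/(R3+R4) = 6.157 × 1.20/3.400 = 2.17 V.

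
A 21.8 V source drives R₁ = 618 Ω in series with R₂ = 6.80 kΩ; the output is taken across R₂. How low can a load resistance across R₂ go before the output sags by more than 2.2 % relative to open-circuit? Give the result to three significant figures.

Output resistance R_th = R₁‖R₂ = (618 × 6800)/7418 = 566.5 Ω.
The fractional drop is R_th/(R_th + R_L); requiring this ≤ 0.0220 gives R_L ≥ R_th(1/0.0220 − 1) = 566.5 × 44.45 = 25.2 kΩ.

R_L(min) ≈ 25.2 kΩ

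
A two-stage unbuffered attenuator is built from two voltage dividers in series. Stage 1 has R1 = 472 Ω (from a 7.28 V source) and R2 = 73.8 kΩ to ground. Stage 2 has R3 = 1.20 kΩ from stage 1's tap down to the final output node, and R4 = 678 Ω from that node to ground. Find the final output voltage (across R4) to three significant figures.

V_out ≈ 2.09 V

Stage 2 presents R3+R4 = 1878 Ω as a load on stage 1's tap.
Stage 1's lower leg becomes R2‖(R3+R4) = 1831 Ω, so V_mid = 7.28 × 1831/2303 = 5.788 V.
Stage 2 is itself unloaded: V_out = V_mid × R4/(R3+R4) = 5.788 × 678/1878 = 2.09 V.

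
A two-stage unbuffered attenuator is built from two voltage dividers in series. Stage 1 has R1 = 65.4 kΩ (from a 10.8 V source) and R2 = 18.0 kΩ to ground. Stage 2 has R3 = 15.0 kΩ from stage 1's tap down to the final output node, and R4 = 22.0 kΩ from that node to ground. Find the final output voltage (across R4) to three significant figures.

V_out ≈ 1.00 V

Stage 2 presents R3+R4 = 37.00 kΩ as a load on stage 1's tap.
Stage 1's lower leg becomes R2‖(R3+R4) = 12.11 kΩ, so V_mid = 10.8 × 12.11/77.51 = 1.687 V.
Stage 2 is itself unloaded: V_out = V_mid × R4/(R3+R4) = 1.687 × 22.0/37.00 = 1.00 V.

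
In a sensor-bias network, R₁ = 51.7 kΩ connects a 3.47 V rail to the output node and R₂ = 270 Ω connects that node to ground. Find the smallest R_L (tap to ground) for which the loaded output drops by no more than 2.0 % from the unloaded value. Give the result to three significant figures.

R_L(min) ≈ 13.2 kΩ

Output resistance R_th = R₁‖R₂ = (51700 × 270)/51970 = 268.6 Ω.
The fractional drop is R_th/(R_th + R_L); requiring this ≤ 0.0200 gives R_L ≥ R_th(1/0.0200 − 1) = 268.6 × 49.00 = 13.2 kΩ.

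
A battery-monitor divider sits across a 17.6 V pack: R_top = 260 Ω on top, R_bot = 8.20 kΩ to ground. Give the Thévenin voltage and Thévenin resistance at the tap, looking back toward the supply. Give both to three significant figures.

V_th = 17.1 V, R_th = 252 Ω

V_th is the open-circuit tap voltage: 17.6 × 8200/(260 + 8200) = 17.1 V.
With the supply zeroed, R_top and R_bot appear in parallel from the tap: R_th = R_top‖R_bot = (260 × 8200)/8460 = 252 Ω.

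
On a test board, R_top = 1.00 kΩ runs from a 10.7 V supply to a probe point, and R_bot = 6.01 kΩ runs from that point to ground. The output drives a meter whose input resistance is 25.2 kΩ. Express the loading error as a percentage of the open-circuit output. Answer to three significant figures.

The divider's output (Thévenin) resistance is R_top‖R_bot = 0.8573 kΩ.
Fractional drop under load = R_th/(R_th + R_L) = 0.8573 / (0.8573 + 25.2) = 0.03290.
So the output falls by 3.29 %.

3.29 %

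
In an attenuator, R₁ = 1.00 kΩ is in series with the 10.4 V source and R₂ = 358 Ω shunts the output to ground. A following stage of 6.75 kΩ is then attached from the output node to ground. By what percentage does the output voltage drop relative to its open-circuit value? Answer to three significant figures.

3.76 %

The divider's output (Thévenin) resistance is R₁‖R₂ = 263.6 Ω.
Fractional drop under load = R_th/(R_th + R_L) = 263.6 / (263.6 + 6750) = 0.03759.
So the output falls by 3.76 %.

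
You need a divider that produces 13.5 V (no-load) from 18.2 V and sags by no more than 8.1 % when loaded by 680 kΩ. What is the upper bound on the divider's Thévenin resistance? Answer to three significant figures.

R_th ≤ 59.9 kΩ

Loading drop = R_th/(R_th + R_L) ≤ 0.0810, so R_th ≤ R_L · ε/(1−ε) = 680 kΩ × 0.0810/0.9190 = 59.9 kΩ.
(Any R1, R2 with R2/(R1+R2) = 0.742 and R1‖R2 ≤ 59.9 kΩ will meet the spec.)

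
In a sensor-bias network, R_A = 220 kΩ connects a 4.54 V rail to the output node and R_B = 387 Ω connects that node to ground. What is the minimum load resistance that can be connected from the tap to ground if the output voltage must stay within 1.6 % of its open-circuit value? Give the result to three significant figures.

Output resistance R_th = R_A‖R_B = (220000 × 387)/220400 = 386.3 Ω.
The fractional drop is R_th/(R_th + R_L); requiring this ≤ 0.0160 gives R_L ≥ R_th(1/0.0160 − 1) = 386.3 × 61.50 = 23.8 kΩ.

R_L(min) ≈ 23.8 kΩ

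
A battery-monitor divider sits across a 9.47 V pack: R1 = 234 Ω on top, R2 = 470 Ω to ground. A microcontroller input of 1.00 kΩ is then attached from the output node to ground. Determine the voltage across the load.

The load sits in parallel with R2: R2‖R_L = (470 × 1000) / (470 + 1000) = 319.7 Ω.
V_out = 9.47 × 319.7 / (234 + 319.7) = 9.47 × 319.7/553.7 = 5.47 V.
(Unloaded it would have been 6.32 V.)

V_out ≈ 5.47 V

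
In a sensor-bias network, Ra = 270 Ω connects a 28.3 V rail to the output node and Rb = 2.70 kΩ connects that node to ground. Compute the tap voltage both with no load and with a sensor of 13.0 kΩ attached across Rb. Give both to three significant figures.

Unloaded: 25.7 V; loaded: 25.3 V

Open-circuit: V = 28.3 × 2700/(270 + 2700) = 25.7 V.
With the load, Rb becomes Rb‖R_L = 2236 Ω, so V = 28.3 × 2236/2506 = 25.3 V.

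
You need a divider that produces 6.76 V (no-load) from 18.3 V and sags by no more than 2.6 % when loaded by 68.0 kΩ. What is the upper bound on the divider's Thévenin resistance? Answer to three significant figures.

R_th ≤ 1.82 kΩ

Loading drop = R_th/(R_th + R_L) ≤ 0.0260, so R_th ≤ R_L · ε/(1−ε) = 68.0 kΩ × 0.0260/0.9740 = 1.82 kΩ.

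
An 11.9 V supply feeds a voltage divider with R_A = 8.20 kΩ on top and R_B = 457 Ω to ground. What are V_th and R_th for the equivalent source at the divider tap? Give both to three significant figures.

V_th is the open-circuit tap voltage: 11.9 × 457/(8200 + 457) = 0.628 V.
With the supply zeroed, R_A and R_B appear in parallel from the tap: R_th = R_A‖R_B = (8200 × 457)/8657 = 433 Ω.

V_th = 0.628 V, R_th = 433 Ω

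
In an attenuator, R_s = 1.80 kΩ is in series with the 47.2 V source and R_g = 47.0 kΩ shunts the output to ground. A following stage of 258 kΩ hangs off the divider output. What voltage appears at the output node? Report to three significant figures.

The load sits in parallel with R_g: R_g‖R_L = (47.0 × 258) / (47.0 + 258) = 39.76 kΩ.
V_out = 47.2 × 39.76 / (1.80 + 39.76) = 47.2 × 39.76/41.56 = 45.2 V.

V_out ≈ 45.2 V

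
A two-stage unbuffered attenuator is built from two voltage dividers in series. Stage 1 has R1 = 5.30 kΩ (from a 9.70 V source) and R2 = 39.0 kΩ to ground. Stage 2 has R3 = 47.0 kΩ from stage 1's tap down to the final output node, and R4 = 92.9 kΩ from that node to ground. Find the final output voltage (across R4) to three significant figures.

Stage 2 presents R3+R4 = 139.9 kΩ as a load on stage 1's tap.
Stage 1's lower leg becomes R2‖(R3+R4) = 30.50 kΩ, so V_mid = 9.70 × 30.50/35.80 = 8.264 V.
Stage 2 is itself unloaded: V_out = V_mid × R4/(R3+R4) = 8.264 × 92.9/139.9 = 5.49 V.

V_out ≈ 5.49 V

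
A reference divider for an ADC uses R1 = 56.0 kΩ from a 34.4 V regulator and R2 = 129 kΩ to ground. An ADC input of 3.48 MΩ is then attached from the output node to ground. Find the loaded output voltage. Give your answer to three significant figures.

The load sits in parallel with R2: R2‖R_L = (129 × 3480) / (129 + 3480) = 124.4 kΩ.
V_out = 34.4 × 124.4 / (56.0 + 124.4) = 34.4 × 124.4/180.4 = 23.7 V.

V_out ≈ 23.7 V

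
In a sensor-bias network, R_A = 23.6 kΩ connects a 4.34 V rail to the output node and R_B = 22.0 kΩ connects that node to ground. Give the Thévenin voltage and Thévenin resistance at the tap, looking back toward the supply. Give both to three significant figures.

V_th = 2.09 V, R_th = 11.4 kΩ

V_th is the open-circuit tap voltage: 4.34 × 22.0/(23.6 + 22.0) = 2.09 V.
With the supply zeroed, R_A and R_B appear in parallel from the tap: R_th = R_A‖R_B = (23.6 × 22.0)/45.60 = 11.4 kΩ.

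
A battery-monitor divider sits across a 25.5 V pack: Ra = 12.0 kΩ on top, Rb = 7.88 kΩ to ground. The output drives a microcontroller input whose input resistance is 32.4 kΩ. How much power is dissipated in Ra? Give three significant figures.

P ≈ 23.2 mW

Total resistance from the source is Ra + (Rb‖R_L) = 18.34 kΩ, so I = 25.5/18.34 kΩ = 1.391 mA.
P = I²·Ra = (1.391 mA)² × 12.0 kΩ = 23.2 mW.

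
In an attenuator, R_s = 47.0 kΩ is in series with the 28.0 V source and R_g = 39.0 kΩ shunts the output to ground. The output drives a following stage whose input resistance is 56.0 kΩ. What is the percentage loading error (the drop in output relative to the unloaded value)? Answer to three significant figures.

27.6 %

The divider's output (Thévenin) resistance is R_s‖R_g = 21.31 kΩ.
Fractional drop under load = R_th/(R_th + R_L) = 21.31 / (21.31 + 56.0) = 0.2757.
So the output falls by 27.6 %.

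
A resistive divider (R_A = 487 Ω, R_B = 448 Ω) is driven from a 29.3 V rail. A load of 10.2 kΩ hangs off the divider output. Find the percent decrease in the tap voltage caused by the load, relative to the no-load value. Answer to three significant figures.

The divider's output (Thévenin) resistance is R_A‖R_B = 233.3 Ω.
Fractional drop under load = R_th/(R_th + R_L) = 233.3 / (233.3 + 10200) = 0.02237.
So the output falls by 2.24 %.

2.24 %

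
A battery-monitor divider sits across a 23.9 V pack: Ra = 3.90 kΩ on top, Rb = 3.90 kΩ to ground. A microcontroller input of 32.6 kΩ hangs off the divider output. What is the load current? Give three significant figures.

I_L ≈ 0.346 mA

Rb‖R_L = 3.483 kΩ; V_out = 23.9 × 3.483/7.383 = 11.28 V.
I_L = V_out / R_L = 11.28 / 32.6 kΩ = 0.346 mA.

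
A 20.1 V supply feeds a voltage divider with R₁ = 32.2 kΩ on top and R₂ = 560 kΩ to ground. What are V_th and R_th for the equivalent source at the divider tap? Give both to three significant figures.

V_th = 19.0 V, R_th = 30.4 kΩ

V_th is the open-circuit tap voltage: 20.1 × 560/(32.2 + 560) = 19.0 V.
With the supply zeroed, R₁ and R₂ appear in parallel from the tap: R_th = R₁‖R₂ = (32.2 × 560)/592.2 = 30.4 kΩ.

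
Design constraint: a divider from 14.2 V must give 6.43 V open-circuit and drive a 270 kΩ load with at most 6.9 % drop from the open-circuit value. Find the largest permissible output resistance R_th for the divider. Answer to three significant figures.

R_th ≤ 20.0 kΩ

Loading drop = R_th/(R_th + R_L) ≤ 0.0690, so R_th ≤ R_L · ε/(1−ε) = 270 kΩ × 0.0690/0.9310 = 20.0 kΩ.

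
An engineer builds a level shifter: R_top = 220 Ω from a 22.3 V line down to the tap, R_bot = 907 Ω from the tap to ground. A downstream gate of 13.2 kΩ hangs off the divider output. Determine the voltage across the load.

The load sits in parallel with R_bot: R_bot‖R_L = (907 × 13200) / (907 + 13200) = 848.7 Ω.
V_out = 22.3 × 848.7 / (220 + 848.7) = 22.3 × 848.7/1069 = 17.7 V.

V_out ≈ 17.7 V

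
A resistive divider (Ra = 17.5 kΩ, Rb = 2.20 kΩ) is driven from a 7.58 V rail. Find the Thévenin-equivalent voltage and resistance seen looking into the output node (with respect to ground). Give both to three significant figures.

V_th = 0.846 V, R_th = 1.95 kΩ

V_th is the open-circuit tap voltage: 7.58 × 2.20/(17.5 + 2.20) = 0.846 V.
With the supply zeroed, Ra and Rb appear in parallel from the tap: R_th = Ra‖Rb = (17.5 × 2.20)/19.70 = 1.95 kΩ.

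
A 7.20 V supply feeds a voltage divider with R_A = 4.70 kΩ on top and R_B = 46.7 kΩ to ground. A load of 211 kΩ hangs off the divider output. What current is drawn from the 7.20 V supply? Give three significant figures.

I ≈ 0.168 mA

R_B‖R_L = 38.24 kΩ, so the source sees R_A + R_B‖R_L = 42.94 kΩ.
I = 7.20 V / 42.94 kΩ = 0.168 mA.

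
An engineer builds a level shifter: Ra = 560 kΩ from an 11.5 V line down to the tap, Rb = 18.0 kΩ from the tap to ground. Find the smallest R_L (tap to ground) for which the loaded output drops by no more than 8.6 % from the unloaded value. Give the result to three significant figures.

R_L(min) ≈ 185 kΩ

Output resistance R_th = Ra‖Rb = (560 × 18.0)/578.0 = 17.44 kΩ.
The fractional drop is R_th/(R_th + R_L); requiring this ≤ 0.0860 gives R_L ≥ R_th(1/0.0860 − 1) = 17.44 × 10.63 = 185 kΩ.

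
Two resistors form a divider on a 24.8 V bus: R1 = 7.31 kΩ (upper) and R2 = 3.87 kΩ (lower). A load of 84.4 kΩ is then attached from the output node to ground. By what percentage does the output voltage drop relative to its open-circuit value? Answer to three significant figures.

2.91 %

The divider's output (Thévenin) resistance is R1‖R2 = 2.530 kΩ.
Fractional drop under load = R_th/(R_th + R_L) = 2.530 / (2.530 + 84.4) = 0.02911.
So the output falls by 2.91 %.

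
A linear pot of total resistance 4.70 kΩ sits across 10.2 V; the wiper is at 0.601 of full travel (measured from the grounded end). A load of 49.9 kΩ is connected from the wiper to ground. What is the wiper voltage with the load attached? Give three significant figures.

The wiper splits the pot into (1−α)R = 1.875 kΩ above and αR = 2.825 kΩ below.
Lower section ‖ load = 2.673 kΩ.
V_wiper = 10.2 × 2.673/(1.875 + 2.673) = 5.99 V.

V ≈ 5.99 V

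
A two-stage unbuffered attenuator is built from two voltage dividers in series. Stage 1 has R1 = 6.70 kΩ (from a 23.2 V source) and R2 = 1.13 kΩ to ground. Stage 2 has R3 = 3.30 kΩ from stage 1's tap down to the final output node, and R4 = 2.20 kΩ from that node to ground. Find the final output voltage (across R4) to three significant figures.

Stage 2 presents R3+R4 = 5.500 kΩ as a load on stage 1's tap.
Stage 1's lower leg becomes R2‖(R3+R4) = 0.9374 kΩ, so V_mid = 23.2 × 0.9374/7.637 = 2.848 V.
Stage 2 is itself unloaded: V_out = V_mid × R4/(R3+R4) = 2.848 × 2.20/5.500 = 1.14 V.

V_out ≈ 1.14 V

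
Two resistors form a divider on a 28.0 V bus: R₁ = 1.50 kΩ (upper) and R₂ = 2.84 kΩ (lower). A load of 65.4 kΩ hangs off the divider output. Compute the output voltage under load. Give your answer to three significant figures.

The load sits in parallel with R₂: R₂‖R_L = (2.84 × 65.4) / (2.84 + 65.4) = 2.722 kΩ.
V_out = 28.0 × 2.722 / (1.50 + 2.722) = 28.0 × 2.722/4.222 = 18.1 V.

V_out ≈ 18.1 V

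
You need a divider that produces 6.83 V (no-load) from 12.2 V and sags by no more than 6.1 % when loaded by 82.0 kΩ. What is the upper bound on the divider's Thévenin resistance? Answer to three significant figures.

R_th ≤ 5.33 kΩ

Loading drop = R_th/(R_th + R_L) ≤ 0.0610, so R_th ≤ R_L · ε/(1−ε) = 82.0 kΩ × 0.0610/0.9390 = 5.33 kΩ.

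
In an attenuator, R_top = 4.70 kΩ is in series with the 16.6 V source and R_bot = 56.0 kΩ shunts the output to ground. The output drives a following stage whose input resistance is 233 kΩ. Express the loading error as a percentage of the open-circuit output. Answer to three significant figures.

The divider's output (Thévenin) resistance is R_top‖R_bot = 4.336 kΩ.
Fractional drop under load = R_th/(R_th + R_L) = 4.336 / (4.336 + 233) = 0.01827.
So the output falls by 1.83 %.

1.83 %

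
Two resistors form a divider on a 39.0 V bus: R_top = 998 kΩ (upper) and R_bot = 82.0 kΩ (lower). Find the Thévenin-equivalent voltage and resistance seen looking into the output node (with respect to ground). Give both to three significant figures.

V_th = 2.96 V, R_th = 75.8 kΩ

V_th is the open-circuit tap voltage: 39.0 × 82.0/(998 + 82.0) = 2.96 V.
With the supply zeroed, R_top and R_bot appear in parallel from the tap: R_th = R_top‖R_bot = (998 × 82.0)/1080 = 75.8 kΩ.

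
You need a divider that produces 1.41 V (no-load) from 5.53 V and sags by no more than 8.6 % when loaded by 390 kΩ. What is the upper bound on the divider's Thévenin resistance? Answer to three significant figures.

R_th ≤ 36.7 kΩ

Loading drop = R_th/(R_th + R_L) ≤ 0.0860, so R_th ≤ R_L · ε/(1−ε) = 390 kΩ × 0.0860/0.9140 = 36.7 kΩ.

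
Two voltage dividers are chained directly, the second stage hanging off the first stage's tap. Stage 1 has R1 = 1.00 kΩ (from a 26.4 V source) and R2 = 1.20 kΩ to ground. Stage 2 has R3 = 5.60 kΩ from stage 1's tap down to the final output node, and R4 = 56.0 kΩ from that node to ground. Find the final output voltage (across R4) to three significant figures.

Stage 2 presents R3+R4 = 61.60 kΩ as a load on stage 1's tap.
Stage 1's lower leg becomes R2‖(R3+R4) = 1.177 kΩ, so V_mid = 26.4 × 1.177/2.177 = 14.27 V.
Stage 2 is itself unloaded: V_out = V_mid × R4/(R3+R4) = 14.27 × 56.0/61.60 = 13.0 V.

V_out ≈ 13.0 V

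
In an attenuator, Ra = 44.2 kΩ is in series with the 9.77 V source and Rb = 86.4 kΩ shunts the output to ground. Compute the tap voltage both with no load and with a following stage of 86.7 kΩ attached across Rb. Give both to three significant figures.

Open-circuit: V = 9.77 × 86.4/(44.2 + 86.4) = 6.46 V.
With the load, Rb becomes Rb‖R_L = 43.27 kΩ, so V = 9.77 × 43.27/87.47 = 4.83 V.

Unloaded: 6.46 V; loaded: 4.83 V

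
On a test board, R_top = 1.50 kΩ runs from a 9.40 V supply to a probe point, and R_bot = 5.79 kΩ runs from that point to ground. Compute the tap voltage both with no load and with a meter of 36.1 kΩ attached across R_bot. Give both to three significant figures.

Unloaded: 7.47 V; loaded: 7.23 V

Open-circuit: V = 9.40 × 5.79/(1.50 + 5.79) = 7.47 V.
With the load, R_bot becomes R_bot‖R_L = 4.990 kΩ, so V = 9.40 × 4.990/6.490 = 7.23 V.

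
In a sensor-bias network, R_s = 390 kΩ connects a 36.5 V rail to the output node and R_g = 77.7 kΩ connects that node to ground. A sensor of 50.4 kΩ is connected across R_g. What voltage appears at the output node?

The load sits in parallel with R_g: R_g‖R_L = (77.7 × 50.4) / (77.7 + 50.4) = 30.57 kΩ.
V_out = 36.5 × 30.57 / (390 + 30.57) = 36.5 × 30.57/420.6 = 2.65 V.

V_out ≈ 2.65 V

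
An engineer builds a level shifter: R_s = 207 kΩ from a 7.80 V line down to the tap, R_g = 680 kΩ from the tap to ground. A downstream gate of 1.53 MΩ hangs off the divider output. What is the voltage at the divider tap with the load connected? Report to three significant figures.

V_out ≈ 5.42 V

The load sits in parallel with R_g: R_g‖R_L = (680 × 1530) / (680 + 1530) = 470.8 kΩ.
V_out = 7.80 × 470.8 / (207 + 470.8) = 7.80 × 470.8/677.8 = 5.42 V.
(Unloaded it would have been 5.98 V.)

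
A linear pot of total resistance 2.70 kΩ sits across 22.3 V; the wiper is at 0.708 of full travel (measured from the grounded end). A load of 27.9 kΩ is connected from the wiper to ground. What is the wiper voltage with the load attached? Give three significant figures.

The wiper splits the pot into (1−α)R = 788.4 Ω above and αR = 1912 Ω below.
Lower section ‖ load = 1789 Ω.
V_wiper = 22.3 × 1789/(788.4 + 1789) = 15.5 V.

V ≈ 15.5 V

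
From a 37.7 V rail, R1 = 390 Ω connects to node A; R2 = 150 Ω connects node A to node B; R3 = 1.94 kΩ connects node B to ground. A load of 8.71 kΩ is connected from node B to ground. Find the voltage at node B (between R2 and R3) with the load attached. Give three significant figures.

At node B, R3 is in parallel with the load: R3‖R_L = 1587 Ω.
Below node A the resistance is R2 + (R3‖R_L) = 1737 Ω, so V_A = 37.7 × 1737/2127 = 30.79 V.
Then V_B = V_A × (R3‖R_L)/(R2 + R3‖R_L) = 30.79 × 1587/1737 = 28.1 V.

V ≈ 28.1 V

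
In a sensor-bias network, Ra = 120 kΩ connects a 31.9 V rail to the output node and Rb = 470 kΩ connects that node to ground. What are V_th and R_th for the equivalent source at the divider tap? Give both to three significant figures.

V_th is the open-circuit tap voltage: 31.9 × 470/(120 + 470) = 25.4 V.
With the supply zeroed, Ra and Rb appear in parallel from the tap: R_th = Ra‖Rb = (120 × 470)/590.0 = 95.6 kΩ.

V_th = 25.4 V, R_th = 95.6 kΩ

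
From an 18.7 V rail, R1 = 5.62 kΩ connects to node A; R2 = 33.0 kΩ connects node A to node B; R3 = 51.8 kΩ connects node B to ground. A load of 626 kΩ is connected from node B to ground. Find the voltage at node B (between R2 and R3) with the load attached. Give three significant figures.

At node B, R3 is in parallel with the load: R3‖R_L = 47.84 kΩ.
Below node A the resistance is R2 + (R3‖R_L) = 80.84 kΩ, so V_A = 18.7 × 80.84/86.46 = 17.48 V.
Then V_B = V_A × (R3‖R_L)/(R2 + R3‖R_L) = 17.48 × 47.84/80.84 = 10.3 V.

V ≈ 10.3 V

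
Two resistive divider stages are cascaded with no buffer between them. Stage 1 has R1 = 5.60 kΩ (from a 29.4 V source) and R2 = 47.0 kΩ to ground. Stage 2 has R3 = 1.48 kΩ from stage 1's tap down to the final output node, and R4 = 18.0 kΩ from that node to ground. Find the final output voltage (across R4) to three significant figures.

V_out ≈ 19.3 V

Stage 2 presents R3+R4 = 19.48 kΩ as a load on stage 1's tap.
Stage 1's lower leg becomes R2‖(R3+R4) = 13.77 kΩ, so V_mid = 29.4 × 13.77/19.37 = 20.90 V.
Stage 2 is itself unloaded: V_out = V_mid × R4/(R3+R4) = 20.90 × 18.0/19.48 = 19.3 V.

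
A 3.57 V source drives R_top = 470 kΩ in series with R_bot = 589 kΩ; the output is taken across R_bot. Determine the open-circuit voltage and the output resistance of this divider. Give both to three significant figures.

V_th is the open-circuit tap voltage: 3.57 × 589/(470 + 589) = 1.99 V.
With the supply zeroed, R_top and R_bot appear in parallel from the tap: R_th = R_top‖R_bot = (470 × 589)/1059 = 261 kΩ.

V_th = 1.99 V, R_th = 261 kΩ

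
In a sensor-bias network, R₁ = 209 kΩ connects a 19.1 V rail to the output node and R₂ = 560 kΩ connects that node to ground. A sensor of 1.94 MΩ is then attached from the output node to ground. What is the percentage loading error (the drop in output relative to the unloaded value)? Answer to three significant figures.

7.27 %

The divider's output (Thévenin) resistance is R₁‖R₂ = 152.2 kΩ.
Fractional drop under load = R_th/(R_th + R_L) = 152.2 / (152.2 + 1940) = 0.07275.
So the output falls by 7.27 %.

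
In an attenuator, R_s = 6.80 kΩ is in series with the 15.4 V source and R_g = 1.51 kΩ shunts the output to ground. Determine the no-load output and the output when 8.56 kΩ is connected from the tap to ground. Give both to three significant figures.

Open-circuit: V = 15.4 × 1.51/(6.80 + 1.51) = 2.80 V.
With the load, R_g becomes R_g‖R_L = 1.284 kΩ, so V = 15.4 × 1.284/8.084 = 2.45 V.

Unloaded: 2.80 V; loaded: 2.45 V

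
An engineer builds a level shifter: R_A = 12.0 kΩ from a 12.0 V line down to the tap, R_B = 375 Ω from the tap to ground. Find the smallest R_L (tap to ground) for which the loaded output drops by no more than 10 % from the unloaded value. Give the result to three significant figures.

R_L(min) ≈ 3.27 kΩ

Output resistance R_th = R_A‖R_B = (12000 × 375)/12380 = 363.6 Ω.
The fractional drop is R_th/(R_th + R_L); requiring this ≤ 0.100 gives R_L ≥ R_th(1/0.100 − 1) = 363.6 × 9.000 = 3.27 kΩ.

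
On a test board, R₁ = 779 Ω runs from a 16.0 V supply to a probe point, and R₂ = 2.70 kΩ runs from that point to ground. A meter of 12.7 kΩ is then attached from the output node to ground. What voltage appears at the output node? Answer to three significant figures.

The load sits in parallel with R₂: R₂‖R_L = (2700 × 12700) / (2700 + 12700) = 2227 Ω.
V_out = 16.0 × 2227 / (779 + 2227) = 16.0 × 2227/3006 = 11.9 V.
(Unloaded it would have been 12.4 V.)

V_out ≈ 11.9 V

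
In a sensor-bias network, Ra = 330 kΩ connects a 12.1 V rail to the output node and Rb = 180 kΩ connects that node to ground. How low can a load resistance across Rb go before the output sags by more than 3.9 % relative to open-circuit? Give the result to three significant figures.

R_L(min) ≈ 2.87 MΩ

Output resistance R_th = Ra‖Rb = (330 × 180)/510.0 = 116.5 kΩ.
The fractional drop is R_th/(R_th + R_L); requiring this ≤ 0.0390 gives R_L ≥ R_th(1/0.0390 − 1) = 116.5 × 24.64 = 2.87 MΩ.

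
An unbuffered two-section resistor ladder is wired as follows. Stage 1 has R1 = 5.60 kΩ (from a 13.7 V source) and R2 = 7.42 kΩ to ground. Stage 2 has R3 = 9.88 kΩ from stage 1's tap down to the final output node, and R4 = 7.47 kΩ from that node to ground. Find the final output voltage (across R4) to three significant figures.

V_out ≈ 2.84 V

Stage 2 presents R3+R4 = 17.35 kΩ as a load on stage 1's tap.
Stage 1's lower leg becomes R2‖(R3+R4) = 5.197 kΩ, so V_mid = 13.7 × 5.197/10.80 = 6.595 V.
Stage 2 is itself unloaded: V_out = V_mid × R4/(R3+R4) = 6.595 × 7.47/17.35 = 2.84 V.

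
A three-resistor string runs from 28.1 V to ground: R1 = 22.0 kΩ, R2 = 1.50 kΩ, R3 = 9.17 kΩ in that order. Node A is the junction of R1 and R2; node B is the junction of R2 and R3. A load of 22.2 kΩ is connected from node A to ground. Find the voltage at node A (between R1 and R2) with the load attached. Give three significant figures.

V ≈ 6.93 V

Below node A the series string R2+R3 = 10.67 kΩ sits in parallel with the 22.2 kΩ load: 7.206 kΩ.
V_A = 28.1 × 7.206/(22.0 + 7.206) = 6.93 V.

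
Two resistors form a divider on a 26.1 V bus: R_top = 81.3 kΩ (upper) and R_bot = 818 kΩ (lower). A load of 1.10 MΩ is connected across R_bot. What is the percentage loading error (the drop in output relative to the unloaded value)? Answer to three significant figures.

The divider's output (Thévenin) resistance is R_top‖R_bot = 73.95 kΩ.
Fractional drop under load = R_th/(R_th + R_L) = 73.95 / (73.95 + 1100) = 0.06299.
So the output falls by 6.30 %.

6.30 %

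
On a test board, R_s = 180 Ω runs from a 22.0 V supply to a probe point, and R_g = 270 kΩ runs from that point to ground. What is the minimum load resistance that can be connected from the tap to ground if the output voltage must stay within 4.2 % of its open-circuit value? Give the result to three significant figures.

Output resistance R_th = R_s‖R_g = (180 × 270000)/270200 = 179.9 Ω.
The fractional drop is R_th/(R_th + R_L); requiring this ≤ 0.0420 gives R_L ≥ R_th(1/0.0420 − 1) = 179.9 × 22.81 = 4.10 kΩ.

R_L(min) ≈ 4.10 kΩ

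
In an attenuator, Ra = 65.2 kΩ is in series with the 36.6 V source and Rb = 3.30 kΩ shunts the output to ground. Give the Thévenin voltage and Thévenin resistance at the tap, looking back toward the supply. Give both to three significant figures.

V_th = 1.76 V, R_th = 3.14 kΩ

V_th is the open-circuit tap voltage: 36.6 × 3.30/(65.2 + 3.30) = 1.76 V.
With the supply zeroed, Ra and Rb appear in parallel from the tap: R_th = Ra‖Rb = (65.2 × 3.30)/68.50 = 3.14 kΩ.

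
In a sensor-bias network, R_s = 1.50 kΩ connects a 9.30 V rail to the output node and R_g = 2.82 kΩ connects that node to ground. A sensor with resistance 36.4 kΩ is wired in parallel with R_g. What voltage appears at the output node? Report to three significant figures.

The load sits in parallel with R_g: R_g‖R_L = (2.82 × 36.4) / (2.82 + 36.4) = 2.617 kΩ.
V_out = 9.30 × 2.617 / (1.50 + 2.617) = 9.30 × 2.617/4.117 = 5.91 V.

V_out ≈ 5.91 V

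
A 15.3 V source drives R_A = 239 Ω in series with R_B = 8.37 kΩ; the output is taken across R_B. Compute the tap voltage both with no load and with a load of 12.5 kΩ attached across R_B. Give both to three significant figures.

Open-circuit: V = 15.3 × 8370/(239 + 8370) = 14.9 V.
With the load, R_B becomes R_B‖R_L = 5013 Ω, so V = 15.3 × 5013/5252 = 14.6 V.

Unloaded: 14.9 V; loaded: 14.6 V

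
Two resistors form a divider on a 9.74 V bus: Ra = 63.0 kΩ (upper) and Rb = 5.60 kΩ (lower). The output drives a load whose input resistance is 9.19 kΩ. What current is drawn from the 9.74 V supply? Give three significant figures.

I ≈ 0.147 mA

Rb‖R_L = 3.480 kΩ, so the source sees Ra + Rb‖R_L = 66.48 kΩ.
I = 9.74 V / 66.48 kΩ = 0.147 mA.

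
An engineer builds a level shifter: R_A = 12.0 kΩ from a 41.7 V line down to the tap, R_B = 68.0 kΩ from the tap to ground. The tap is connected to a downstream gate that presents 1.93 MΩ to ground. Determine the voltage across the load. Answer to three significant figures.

V_out ≈ 35.3 V

The load sits in parallel with R_B: R_B‖R_L = (68.0 × 1930) / (68.0 + 1930) = 65.69 kΩ.
V_out = 41.7 × 65.69 / (12.0 + 65.69) = 41.7 × 65.69/77.69 = 35.3 V.
(Unloaded it would have been 35.4 V.)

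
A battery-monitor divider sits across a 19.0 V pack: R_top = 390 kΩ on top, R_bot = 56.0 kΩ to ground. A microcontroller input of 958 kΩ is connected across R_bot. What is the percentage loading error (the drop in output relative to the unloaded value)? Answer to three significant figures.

4.86 %

The divider's output (Thévenin) resistance is R_top‖R_bot = 48.97 kΩ.
Fractional drop under load = R_th/(R_th + R_L) = 48.97 / (48.97 + 958) = 0.04863.
So the output falls by 4.86 %.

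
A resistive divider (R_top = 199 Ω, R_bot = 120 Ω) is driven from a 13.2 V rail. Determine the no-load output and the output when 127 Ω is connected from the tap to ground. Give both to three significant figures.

Open-circuit: V = 13.2 × 120/(199 + 120) = 4.97 V.
With the load, R_bot becomes R_bot‖R_L = 61.70 Ω, so V = 13.2 × 61.70/260.7 = 3.12 V.

Unloaded: 4.97 V; loaded: 3.12 V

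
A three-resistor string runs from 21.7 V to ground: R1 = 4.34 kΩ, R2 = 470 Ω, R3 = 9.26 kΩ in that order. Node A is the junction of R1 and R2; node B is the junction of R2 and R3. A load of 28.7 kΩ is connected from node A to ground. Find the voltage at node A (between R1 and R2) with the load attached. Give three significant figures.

Below node A the series string R2+R3 = 9730 Ω sits in parallel with the 28700 Ω load: 7266 Ω.
V_A = 21.7 × 7266/(4340 + 7266) = 13.6 V.

V ≈ 13.6 V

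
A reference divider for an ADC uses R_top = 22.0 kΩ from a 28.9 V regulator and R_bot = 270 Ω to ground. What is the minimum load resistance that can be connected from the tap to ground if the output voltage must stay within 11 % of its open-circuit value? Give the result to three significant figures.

R_L(min) ≈ 2.16 kΩ

Output resistance R_th = R_top‖R_bot = (22000 × 270)/22270 = 266.7 Ω.
The fractional drop is R_th/(R_th + R_L); requiring this ≤ 0.110 gives R_L ≥ R_th(1/0.110 − 1) = 266.7 × 8.091 = 2.16 kΩ.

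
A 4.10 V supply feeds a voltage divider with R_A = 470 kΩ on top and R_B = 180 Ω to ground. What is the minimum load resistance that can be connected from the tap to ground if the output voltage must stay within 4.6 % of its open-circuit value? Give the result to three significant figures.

R_L(min) ≈ 3.73 kΩ

Output resistance R_th = R_A‖R_B = (470000 × 180)/470200 = 179.9 Ω.
The fractional drop is R_th/(R_th + R_L); requiring this ≤ 0.0460 gives R_L ≥ R_th(1/0.0460 − 1) = 179.9 × 20.74 = 3.73 kΩ.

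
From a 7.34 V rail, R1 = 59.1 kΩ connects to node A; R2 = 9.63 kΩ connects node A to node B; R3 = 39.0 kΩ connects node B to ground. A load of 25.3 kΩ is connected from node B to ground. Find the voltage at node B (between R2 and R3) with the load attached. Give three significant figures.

V ≈ 1.34 V

At node B, R3 is in parallel with the load: R3‖R_L = 15.35 kΩ.
Below node A the resistance is R2 + (R3‖R_L) = 24.98 kΩ, so V_A = 7.34 × 24.98/84.08 = 2.180 V.
Then V_B = V_A × (R3‖R_L)/(R2 + R3‖R_L) = 2.180 × 15.35/24.98 = 1.34 V.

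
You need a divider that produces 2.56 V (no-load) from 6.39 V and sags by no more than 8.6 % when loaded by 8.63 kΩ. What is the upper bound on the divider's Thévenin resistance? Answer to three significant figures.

R_th ≤ 812 Ω

Loading drop = R_th/(R_th + R_L) ≤ 0.0860, so R_th ≤ R_L · ε/(1−ε) = 8.63 kΩ × 0.0860/0.9140 = 812 Ω.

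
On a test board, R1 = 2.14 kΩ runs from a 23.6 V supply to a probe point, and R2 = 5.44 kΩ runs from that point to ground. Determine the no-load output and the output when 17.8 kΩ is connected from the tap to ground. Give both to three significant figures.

Open-circuit: V = 23.6 × 5.44/(2.14 + 5.44) = 16.9 V.
With the load, R2 becomes R2‖R_L = 4.167 kΩ, so V = 23.6 × 4.167/6.307 = 15.6 V.

Unloaded: 16.9 V; loaded: 15.6 V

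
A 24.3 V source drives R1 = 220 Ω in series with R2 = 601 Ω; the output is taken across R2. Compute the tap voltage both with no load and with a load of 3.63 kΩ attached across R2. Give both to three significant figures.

Open-circuit: V = 24.3 × 601/(220 + 601) = 17.8 V.
With the load, R2 becomes R2‖R_L = 515.6 Ω, so V = 24.3 × 515.6/735.6 = 17.0 V.

Unloaded: 17.8 V; loaded: 17.0 V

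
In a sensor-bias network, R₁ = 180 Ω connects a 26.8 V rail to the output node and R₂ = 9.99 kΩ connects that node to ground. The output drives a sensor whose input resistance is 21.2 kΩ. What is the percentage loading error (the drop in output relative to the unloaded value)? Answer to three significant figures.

0.827 %

The divider's output (Thévenin) resistance is R₁‖R₂ = 176.8 Ω.
Fractional drop under load = R_th/(R_th + R_L) = 176.8 / (176.8 + 21200) = 0.008271.
So the output falls by 0.827 %.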